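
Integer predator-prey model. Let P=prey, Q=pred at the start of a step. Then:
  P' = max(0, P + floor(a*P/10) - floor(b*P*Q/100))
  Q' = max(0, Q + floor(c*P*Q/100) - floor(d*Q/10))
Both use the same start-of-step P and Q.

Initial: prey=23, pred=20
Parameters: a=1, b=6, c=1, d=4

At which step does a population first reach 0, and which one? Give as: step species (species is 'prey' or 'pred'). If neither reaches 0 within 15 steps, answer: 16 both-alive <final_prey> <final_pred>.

Answer: 1 prey

Derivation:
Step 1: prey: 23+2-27=0; pred: 20+4-8=16
First extinction: prey at step 1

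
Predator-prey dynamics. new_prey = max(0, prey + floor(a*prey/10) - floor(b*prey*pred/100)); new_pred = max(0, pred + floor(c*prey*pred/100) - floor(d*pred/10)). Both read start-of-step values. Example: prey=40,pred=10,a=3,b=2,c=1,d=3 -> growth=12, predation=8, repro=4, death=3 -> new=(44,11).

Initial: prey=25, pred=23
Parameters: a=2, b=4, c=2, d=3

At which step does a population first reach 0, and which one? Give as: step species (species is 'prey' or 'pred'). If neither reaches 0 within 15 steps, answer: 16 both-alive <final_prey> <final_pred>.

Answer: 16 both-alive 1 3

Derivation:
Step 1: prey: 25+5-23=7; pred: 23+11-6=28
Step 2: prey: 7+1-7=1; pred: 28+3-8=23
Step 3: prey: 1+0-0=1; pred: 23+0-6=17
Step 4: prey: 1+0-0=1; pred: 17+0-5=12
Step 5: prey: 1+0-0=1; pred: 12+0-3=9
Step 6: prey: 1+0-0=1; pred: 9+0-2=7
Step 7: prey: 1+0-0=1; pred: 7+0-2=5
Step 8: prey: 1+0-0=1; pred: 5+0-1=4
Step 9: prey: 1+0-0=1; pred: 4+0-1=3
Step 10: prey: 1+0-0=1; pred: 3+0-0=3
Steps 11-15: state stable at prey=1, pred=3 (no change)
No extinction within 15 steps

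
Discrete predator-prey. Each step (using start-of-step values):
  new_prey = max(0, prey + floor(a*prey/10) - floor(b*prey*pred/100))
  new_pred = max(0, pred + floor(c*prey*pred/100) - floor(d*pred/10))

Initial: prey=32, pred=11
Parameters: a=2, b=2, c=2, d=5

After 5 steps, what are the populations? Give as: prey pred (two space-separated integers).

Step 1: prey: 32+6-7=31; pred: 11+7-5=13
Step 2: prey: 31+6-8=29; pred: 13+8-6=15
Step 3: prey: 29+5-8=26; pred: 15+8-7=16
Step 4: prey: 26+5-8=23; pred: 16+8-8=16
Step 5: prey: 23+4-7=20; pred: 16+7-8=15

Answer: 20 15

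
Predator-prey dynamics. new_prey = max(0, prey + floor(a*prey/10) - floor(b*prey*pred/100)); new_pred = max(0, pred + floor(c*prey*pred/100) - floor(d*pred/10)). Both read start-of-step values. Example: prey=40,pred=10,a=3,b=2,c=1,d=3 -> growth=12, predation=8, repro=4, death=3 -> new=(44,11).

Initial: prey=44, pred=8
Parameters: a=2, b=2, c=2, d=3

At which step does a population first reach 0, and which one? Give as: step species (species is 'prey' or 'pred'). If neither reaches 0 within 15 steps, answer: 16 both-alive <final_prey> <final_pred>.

Answer: 16 both-alive 1 3

Derivation:
Step 1: prey: 44+8-7=45; pred: 8+7-2=13
Step 2: prey: 45+9-11=43; pred: 13+11-3=21
Step 3: prey: 43+8-18=33; pred: 21+18-6=33
Step 4: prey: 33+6-21=18; pred: 33+21-9=45
Step 5: prey: 18+3-16=5; pred: 45+16-13=48
Step 6: prey: 5+1-4=2; pred: 48+4-14=38
Step 7: prey: 2+0-1=1; pred: 38+1-11=28
Step 8: prey: 1+0-0=1; pred: 28+0-8=20
Step 9: prey: 1+0-0=1; pred: 20+0-6=14
Step 10: prey: 1+0-0=1; pred: 14+0-4=10
Step 11: prey: 1+0-0=1; pred: 10+0-3=7
Step 12: prey: 1+0-0=1; pred: 7+0-2=5
Step 13: prey: 1+0-0=1; pred: 5+0-1=4
Step 14: prey: 1+0-0=1; pred: 4+0-1=3
Step 15: prey: 1+0-0=1; pred: 3+0-0=3
No extinction within 15 steps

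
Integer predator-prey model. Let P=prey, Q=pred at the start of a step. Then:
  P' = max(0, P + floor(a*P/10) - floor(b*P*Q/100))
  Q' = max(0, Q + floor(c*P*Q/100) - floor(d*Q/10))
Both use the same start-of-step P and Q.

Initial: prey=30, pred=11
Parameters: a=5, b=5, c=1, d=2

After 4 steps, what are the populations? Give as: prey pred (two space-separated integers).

Answer: 18 15

Derivation:
Step 1: prey: 30+15-16=29; pred: 11+3-2=12
Step 2: prey: 29+14-17=26; pred: 12+3-2=13
Step 3: prey: 26+13-16=23; pred: 13+3-2=14
Step 4: prey: 23+11-16=18; pred: 14+3-2=15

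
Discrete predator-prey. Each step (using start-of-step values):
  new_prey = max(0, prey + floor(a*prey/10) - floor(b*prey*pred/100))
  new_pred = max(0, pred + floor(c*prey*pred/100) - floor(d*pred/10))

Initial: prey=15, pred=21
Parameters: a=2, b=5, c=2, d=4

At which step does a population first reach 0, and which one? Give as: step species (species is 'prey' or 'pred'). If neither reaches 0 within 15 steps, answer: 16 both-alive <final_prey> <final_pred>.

Step 1: prey: 15+3-15=3; pred: 21+6-8=19
Step 2: prey: 3+0-2=1; pred: 19+1-7=13
Step 3: prey: 1+0-0=1; pred: 13+0-5=8
Step 4: prey: 1+0-0=1; pred: 8+0-3=5
Step 5: prey: 1+0-0=1; pred: 5+0-2=3
Step 6: prey: 1+0-0=1; pred: 3+0-1=2
Step 7: prey: 1+0-0=1; pred: 2+0-0=2
Steps 8-15: state stable at prey=1, pred=2 (no change)
No extinction within 15 steps

Answer: 16 both-alive 1 2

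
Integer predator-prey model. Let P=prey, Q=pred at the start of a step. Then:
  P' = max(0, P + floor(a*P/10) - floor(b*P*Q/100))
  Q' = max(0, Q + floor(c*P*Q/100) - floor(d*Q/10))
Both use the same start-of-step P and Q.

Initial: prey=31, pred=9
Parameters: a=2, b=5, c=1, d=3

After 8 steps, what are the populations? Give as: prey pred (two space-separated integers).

Answer: 8 3

Derivation:
Step 1: prey: 31+6-13=24; pred: 9+2-2=9
Step 2: prey: 24+4-10=18; pred: 9+2-2=9
Step 3: prey: 18+3-8=13; pred: 9+1-2=8
Step 4: prey: 13+2-5=10; pred: 8+1-2=7
Step 5: prey: 10+2-3=9; pred: 7+0-2=5
Step 6: prey: 9+1-2=8; pred: 5+0-1=4
Step 7: prey: 8+1-1=8; pred: 4+0-1=3
Step 8: prey: 8+1-1=8; pred: 3+0-0=3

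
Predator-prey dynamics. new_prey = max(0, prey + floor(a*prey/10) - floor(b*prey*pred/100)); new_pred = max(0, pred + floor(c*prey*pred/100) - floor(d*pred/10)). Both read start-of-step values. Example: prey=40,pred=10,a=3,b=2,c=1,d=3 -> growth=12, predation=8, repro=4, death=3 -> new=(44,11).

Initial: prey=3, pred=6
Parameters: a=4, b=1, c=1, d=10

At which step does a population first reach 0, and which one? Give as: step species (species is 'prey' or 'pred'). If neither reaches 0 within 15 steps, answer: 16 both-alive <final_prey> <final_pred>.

Answer: 1 pred

Derivation:
Step 1: prey: 3+1-0=4; pred: 6+0-6=0
First extinction: pred at step 1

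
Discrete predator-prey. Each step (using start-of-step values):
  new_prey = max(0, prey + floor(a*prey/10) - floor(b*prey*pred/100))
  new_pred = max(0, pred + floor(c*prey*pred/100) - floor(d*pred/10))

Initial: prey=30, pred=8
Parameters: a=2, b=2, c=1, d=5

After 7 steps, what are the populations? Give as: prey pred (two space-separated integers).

Step 1: prey: 30+6-4=32; pred: 8+2-4=6
Step 2: prey: 32+6-3=35; pred: 6+1-3=4
Step 3: prey: 35+7-2=40; pred: 4+1-2=3
Step 4: prey: 40+8-2=46; pred: 3+1-1=3
Step 5: prey: 46+9-2=53; pred: 3+1-1=3
Step 6: prey: 53+10-3=60; pred: 3+1-1=3
Step 7: prey: 60+12-3=69; pred: 3+1-1=3

Answer: 69 3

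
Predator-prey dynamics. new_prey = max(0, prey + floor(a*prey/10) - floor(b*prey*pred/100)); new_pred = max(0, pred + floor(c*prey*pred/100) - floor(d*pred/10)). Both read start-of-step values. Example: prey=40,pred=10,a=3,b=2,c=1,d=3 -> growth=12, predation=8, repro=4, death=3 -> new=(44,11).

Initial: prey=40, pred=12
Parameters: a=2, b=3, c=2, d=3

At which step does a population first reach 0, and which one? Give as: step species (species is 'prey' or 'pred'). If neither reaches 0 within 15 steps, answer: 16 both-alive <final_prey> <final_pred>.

Answer: 16 both-alive 1 3

Derivation:
Step 1: prey: 40+8-14=34; pred: 12+9-3=18
Step 2: prey: 34+6-18=22; pred: 18+12-5=25
Step 3: prey: 22+4-16=10; pred: 25+11-7=29
Step 4: prey: 10+2-8=4; pred: 29+5-8=26
Step 5: prey: 4+0-3=1; pred: 26+2-7=21
Step 6: prey: 1+0-0=1; pred: 21+0-6=15
Step 7: prey: 1+0-0=1; pred: 15+0-4=11
Step 8: prey: 1+0-0=1; pred: 11+0-3=8
Step 9: prey: 1+0-0=1; pred: 8+0-2=6
Step 10: prey: 1+0-0=1; pred: 6+0-1=5
Step 11: prey: 1+0-0=1; pred: 5+0-1=4
Step 12: prey: 1+0-0=1; pred: 4+0-1=3
Step 13: prey: 1+0-0=1; pred: 3+0-0=3
Steps 14-15: state stable at prey=1, pred=3 (no change)
No extinction within 15 steps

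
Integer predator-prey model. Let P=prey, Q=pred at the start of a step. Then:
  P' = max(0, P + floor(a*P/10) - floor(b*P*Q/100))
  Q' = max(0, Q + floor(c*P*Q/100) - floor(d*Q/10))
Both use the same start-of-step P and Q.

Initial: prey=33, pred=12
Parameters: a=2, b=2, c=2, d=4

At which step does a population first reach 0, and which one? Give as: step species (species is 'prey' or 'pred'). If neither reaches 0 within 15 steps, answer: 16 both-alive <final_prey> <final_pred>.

Answer: 16 both-alive 16 2

Derivation:
Step 1: prey: 33+6-7=32; pred: 12+7-4=15
Step 2: prey: 32+6-9=29; pred: 15+9-6=18
Step 3: prey: 29+5-10=24; pred: 18+10-7=21
Step 4: prey: 24+4-10=18; pred: 21+10-8=23
Step 5: prey: 18+3-8=13; pred: 23+8-9=22
Step 6: prey: 13+2-5=10; pred: 22+5-8=19
Step 7: prey: 10+2-3=9; pred: 19+3-7=15
Step 8: prey: 9+1-2=8; pred: 15+2-6=11
Step 9: prey: 8+1-1=8; pred: 11+1-4=8
Step 10: prey: 8+1-1=8; pred: 8+1-3=6
Step 11: prey: 8+1-0=9; pred: 6+0-2=4
Step 12: prey: 9+1-0=10; pred: 4+0-1=3
Step 13: prey: 10+2-0=12; pred: 3+0-1=2
Step 14: prey: 12+2-0=14; pred: 2+0-0=2
Step 15: prey: 14+2-0=16; pred: 2+0-0=2
No extinction within 15 steps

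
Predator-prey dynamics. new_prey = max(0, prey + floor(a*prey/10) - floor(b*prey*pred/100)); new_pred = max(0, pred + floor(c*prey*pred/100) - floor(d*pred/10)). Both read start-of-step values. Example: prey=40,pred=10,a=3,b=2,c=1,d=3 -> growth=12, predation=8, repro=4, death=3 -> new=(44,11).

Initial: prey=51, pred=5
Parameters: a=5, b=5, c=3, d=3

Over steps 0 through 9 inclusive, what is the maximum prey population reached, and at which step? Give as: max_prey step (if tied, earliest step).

Answer: 64 1

Derivation:
Step 1: prey: 51+25-12=64; pred: 5+7-1=11
Step 2: prey: 64+32-35=61; pred: 11+21-3=29
Step 3: prey: 61+30-88=3; pred: 29+53-8=74
Step 4: prey: 3+1-11=0; pred: 74+6-22=58
Step 5: prey: 0+0-0=0; pred: 58+0-17=41
Step 6: prey: 0+0-0=0; pred: 41+0-12=29
Step 7: prey: 0+0-0=0; pred: 29+0-8=21
Step 8: prey: 0+0-0=0; pred: 21+0-6=15
Step 9: prey: 0+0-0=0; pred: 15+0-4=11
Max prey = 64 at step 1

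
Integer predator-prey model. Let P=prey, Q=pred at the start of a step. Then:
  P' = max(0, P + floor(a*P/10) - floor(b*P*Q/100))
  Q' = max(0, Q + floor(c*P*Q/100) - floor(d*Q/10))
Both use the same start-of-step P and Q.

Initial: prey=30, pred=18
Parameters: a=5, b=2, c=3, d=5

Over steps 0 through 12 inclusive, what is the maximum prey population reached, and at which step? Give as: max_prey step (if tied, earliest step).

Answer: 35 1

Derivation:
Step 1: prey: 30+15-10=35; pred: 18+16-9=25
Step 2: prey: 35+17-17=35; pred: 25+26-12=39
Step 3: prey: 35+17-27=25; pred: 39+40-19=60
Step 4: prey: 25+12-30=7; pred: 60+45-30=75
Step 5: prey: 7+3-10=0; pred: 75+15-37=53
Step 6: prey: 0+0-0=0; pred: 53+0-26=27
Step 7: prey: 0+0-0=0; pred: 27+0-13=14
Step 8: prey: 0+0-0=0; pred: 14+0-7=7
Step 9: prey: 0+0-0=0; pred: 7+0-3=4
Step 10: prey: 0+0-0=0; pred: 4+0-2=2
Step 11: prey: 0+0-0=0; pred: 2+0-1=1
Step 12: prey: 0+0-0=0; pred: 1+0-0=1
Max prey = 35 at step 1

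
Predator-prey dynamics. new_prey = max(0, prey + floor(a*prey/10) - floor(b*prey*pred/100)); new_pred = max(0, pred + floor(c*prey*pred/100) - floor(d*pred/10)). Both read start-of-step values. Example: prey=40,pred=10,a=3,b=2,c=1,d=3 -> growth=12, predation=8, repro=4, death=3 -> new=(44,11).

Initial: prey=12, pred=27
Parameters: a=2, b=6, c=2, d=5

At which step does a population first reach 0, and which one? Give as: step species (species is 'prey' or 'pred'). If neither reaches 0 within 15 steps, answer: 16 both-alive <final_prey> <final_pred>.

Answer: 1 prey

Derivation:
Step 1: prey: 12+2-19=0; pred: 27+6-13=20
First extinction: prey at step 1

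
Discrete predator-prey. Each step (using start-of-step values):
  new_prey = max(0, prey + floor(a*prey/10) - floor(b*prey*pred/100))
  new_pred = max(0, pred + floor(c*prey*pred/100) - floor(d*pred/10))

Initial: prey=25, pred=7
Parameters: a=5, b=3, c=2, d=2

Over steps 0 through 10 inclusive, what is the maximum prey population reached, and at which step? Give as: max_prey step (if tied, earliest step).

Step 1: prey: 25+12-5=32; pred: 7+3-1=9
Step 2: prey: 32+16-8=40; pred: 9+5-1=13
Step 3: prey: 40+20-15=45; pred: 13+10-2=21
Step 4: prey: 45+22-28=39; pred: 21+18-4=35
Step 5: prey: 39+19-40=18; pred: 35+27-7=55
Step 6: prey: 18+9-29=0; pred: 55+19-11=63
Step 7: prey: 0+0-0=0; pred: 63+0-12=51
Step 8: prey: 0+0-0=0; pred: 51+0-10=41
Step 9: prey: 0+0-0=0; pred: 41+0-8=33
Step 10: prey: 0+0-0=0; pred: 33+0-6=27
Max prey = 45 at step 3

Answer: 45 3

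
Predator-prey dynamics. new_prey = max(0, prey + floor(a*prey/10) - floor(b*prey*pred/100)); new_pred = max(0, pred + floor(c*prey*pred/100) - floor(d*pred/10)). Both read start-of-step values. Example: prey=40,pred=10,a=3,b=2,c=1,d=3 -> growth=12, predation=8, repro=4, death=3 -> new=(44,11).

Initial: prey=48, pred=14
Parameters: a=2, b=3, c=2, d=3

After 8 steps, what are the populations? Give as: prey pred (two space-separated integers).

Step 1: prey: 48+9-20=37; pred: 14+13-4=23
Step 2: prey: 37+7-25=19; pred: 23+17-6=34
Step 3: prey: 19+3-19=3; pred: 34+12-10=36
Step 4: prey: 3+0-3=0; pred: 36+2-10=28
Step 5: prey: 0+0-0=0; pred: 28+0-8=20
Step 6: prey: 0+0-0=0; pred: 20+0-6=14
Step 7: prey: 0+0-0=0; pred: 14+0-4=10
Step 8: prey: 0+0-0=0; pred: 10+0-3=7

Answer: 0 7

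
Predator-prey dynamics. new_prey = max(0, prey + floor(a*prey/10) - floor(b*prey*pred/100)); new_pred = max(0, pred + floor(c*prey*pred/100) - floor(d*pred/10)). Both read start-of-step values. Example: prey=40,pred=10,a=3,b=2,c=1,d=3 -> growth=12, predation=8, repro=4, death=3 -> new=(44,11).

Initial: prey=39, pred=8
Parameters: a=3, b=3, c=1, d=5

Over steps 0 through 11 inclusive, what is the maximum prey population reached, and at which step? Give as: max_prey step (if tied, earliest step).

Answer: 95 8

Derivation:
Step 1: prey: 39+11-9=41; pred: 8+3-4=7
Step 2: prey: 41+12-8=45; pred: 7+2-3=6
Step 3: prey: 45+13-8=50; pred: 6+2-3=5
Step 4: prey: 50+15-7=58; pred: 5+2-2=5
Step 5: prey: 58+17-8=67; pred: 5+2-2=5
Step 6: prey: 67+20-10=77; pred: 5+3-2=6
Step 7: prey: 77+23-13=87; pred: 6+4-3=7
Step 8: prey: 87+26-18=95; pred: 7+6-3=10
Step 9: prey: 95+28-28=95; pred: 10+9-5=14
Step 10: prey: 95+28-39=84; pred: 14+13-7=20
Step 11: prey: 84+25-50=59; pred: 20+16-10=26
Max prey = 95 at step 8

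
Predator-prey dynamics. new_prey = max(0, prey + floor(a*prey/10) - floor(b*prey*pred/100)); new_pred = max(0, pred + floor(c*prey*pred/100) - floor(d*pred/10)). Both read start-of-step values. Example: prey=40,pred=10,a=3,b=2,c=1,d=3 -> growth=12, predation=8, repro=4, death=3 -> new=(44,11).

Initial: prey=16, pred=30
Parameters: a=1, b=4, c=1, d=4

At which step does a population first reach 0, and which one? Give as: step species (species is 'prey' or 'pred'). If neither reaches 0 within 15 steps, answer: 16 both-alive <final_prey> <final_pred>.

Answer: 1 prey

Derivation:
Step 1: prey: 16+1-19=0; pred: 30+4-12=22
First extinction: prey at step 1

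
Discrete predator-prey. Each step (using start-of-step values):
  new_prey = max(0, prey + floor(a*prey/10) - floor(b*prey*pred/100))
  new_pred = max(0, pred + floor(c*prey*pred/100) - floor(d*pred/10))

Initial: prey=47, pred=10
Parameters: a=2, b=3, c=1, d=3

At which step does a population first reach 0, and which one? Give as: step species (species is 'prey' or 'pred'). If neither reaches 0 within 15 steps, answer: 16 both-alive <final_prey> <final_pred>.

Answer: 16 both-alive 17 3

Derivation:
Step 1: prey: 47+9-14=42; pred: 10+4-3=11
Step 2: prey: 42+8-13=37; pred: 11+4-3=12
Step 3: prey: 37+7-13=31; pred: 12+4-3=13
Step 4: prey: 31+6-12=25; pred: 13+4-3=14
Step 5: prey: 25+5-10=20; pred: 14+3-4=13
Step 6: prey: 20+4-7=17; pred: 13+2-3=12
Step 7: prey: 17+3-6=14; pred: 12+2-3=11
Step 8: prey: 14+2-4=12; pred: 11+1-3=9
Step 9: prey: 12+2-3=11; pred: 9+1-2=8
Step 10: prey: 11+2-2=11; pred: 8+0-2=6
Step 11: prey: 11+2-1=12; pred: 6+0-1=5
Step 12: prey: 12+2-1=13; pred: 5+0-1=4
Step 13: prey: 13+2-1=14; pred: 4+0-1=3
Step 14: prey: 14+2-1=15; pred: 3+0-0=3
Step 15: prey: 15+3-1=17; pred: 3+0-0=3
No extinction within 15 steps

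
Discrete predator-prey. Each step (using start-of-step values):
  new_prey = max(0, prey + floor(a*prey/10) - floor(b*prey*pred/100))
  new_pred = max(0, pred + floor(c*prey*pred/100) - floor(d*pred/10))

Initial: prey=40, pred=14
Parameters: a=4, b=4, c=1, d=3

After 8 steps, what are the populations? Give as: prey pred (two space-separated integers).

Answer: 12 7

Derivation:
Step 1: prey: 40+16-22=34; pred: 14+5-4=15
Step 2: prey: 34+13-20=27; pred: 15+5-4=16
Step 3: prey: 27+10-17=20; pred: 16+4-4=16
Step 4: prey: 20+8-12=16; pred: 16+3-4=15
Step 5: prey: 16+6-9=13; pred: 15+2-4=13
Step 6: prey: 13+5-6=12; pred: 13+1-3=11
Step 7: prey: 12+4-5=11; pred: 11+1-3=9
Step 8: prey: 11+4-3=12; pred: 9+0-2=7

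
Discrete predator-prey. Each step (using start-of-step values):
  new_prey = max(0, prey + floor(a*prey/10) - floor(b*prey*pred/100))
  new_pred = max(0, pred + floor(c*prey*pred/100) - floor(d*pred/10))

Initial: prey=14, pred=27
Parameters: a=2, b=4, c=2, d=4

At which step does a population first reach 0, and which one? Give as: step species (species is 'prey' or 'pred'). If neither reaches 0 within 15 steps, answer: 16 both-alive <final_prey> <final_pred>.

Answer: 16 both-alive 1 2

Derivation:
Step 1: prey: 14+2-15=1; pred: 27+7-10=24
Step 2: prey: 1+0-0=1; pred: 24+0-9=15
Step 3: prey: 1+0-0=1; pred: 15+0-6=9
Step 4: prey: 1+0-0=1; pred: 9+0-3=6
Step 5: prey: 1+0-0=1; pred: 6+0-2=4
Step 6: prey: 1+0-0=1; pred: 4+0-1=3
Step 7: prey: 1+0-0=1; pred: 3+0-1=2
Step 8: prey: 1+0-0=1; pred: 2+0-0=2
Steps 9-15: state stable at prey=1, pred=2 (no change)
No extinction within 15 steps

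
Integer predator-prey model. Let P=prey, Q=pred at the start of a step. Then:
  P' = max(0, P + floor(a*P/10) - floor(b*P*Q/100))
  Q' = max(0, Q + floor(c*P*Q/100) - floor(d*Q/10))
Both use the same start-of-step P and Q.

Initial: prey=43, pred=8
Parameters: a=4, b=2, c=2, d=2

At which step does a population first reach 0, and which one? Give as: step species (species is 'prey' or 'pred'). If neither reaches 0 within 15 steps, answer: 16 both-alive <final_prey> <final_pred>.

Answer: 5 prey

Derivation:
Step 1: prey: 43+17-6=54; pred: 8+6-1=13
Step 2: prey: 54+21-14=61; pred: 13+14-2=25
Step 3: prey: 61+24-30=55; pred: 25+30-5=50
Step 4: prey: 55+22-55=22; pred: 50+55-10=95
Step 5: prey: 22+8-41=0; pred: 95+41-19=117
First extinction: prey at step 5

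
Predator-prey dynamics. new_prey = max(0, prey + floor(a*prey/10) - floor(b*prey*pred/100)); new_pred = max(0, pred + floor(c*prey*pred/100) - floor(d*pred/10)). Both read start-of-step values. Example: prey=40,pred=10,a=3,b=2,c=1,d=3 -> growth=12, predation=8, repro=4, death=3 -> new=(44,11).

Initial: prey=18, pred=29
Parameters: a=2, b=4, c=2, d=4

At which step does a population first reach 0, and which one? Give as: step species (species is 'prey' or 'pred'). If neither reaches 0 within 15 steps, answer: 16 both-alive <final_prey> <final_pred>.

Answer: 2 prey

Derivation:
Step 1: prey: 18+3-20=1; pred: 29+10-11=28
Step 2: prey: 1+0-1=0; pred: 28+0-11=17
First extinction: prey at step 2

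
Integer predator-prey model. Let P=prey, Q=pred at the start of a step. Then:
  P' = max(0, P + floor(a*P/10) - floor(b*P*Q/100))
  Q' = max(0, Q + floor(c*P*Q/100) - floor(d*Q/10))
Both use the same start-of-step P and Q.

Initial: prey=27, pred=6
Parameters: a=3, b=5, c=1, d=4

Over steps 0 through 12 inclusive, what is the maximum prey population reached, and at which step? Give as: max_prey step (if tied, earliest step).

Step 1: prey: 27+8-8=27; pred: 6+1-2=5
Step 2: prey: 27+8-6=29; pred: 5+1-2=4
Step 3: prey: 29+8-5=32; pred: 4+1-1=4
Step 4: prey: 32+9-6=35; pred: 4+1-1=4
Step 5: prey: 35+10-7=38; pred: 4+1-1=4
Step 6: prey: 38+11-7=42; pred: 4+1-1=4
Step 7: prey: 42+12-8=46; pred: 4+1-1=4
Step 8: prey: 46+13-9=50; pred: 4+1-1=4
Step 9: prey: 50+15-10=55; pred: 4+2-1=5
Step 10: prey: 55+16-13=58; pred: 5+2-2=5
Step 11: prey: 58+17-14=61; pred: 5+2-2=5
Step 12: prey: 61+18-15=64; pred: 5+3-2=6
Max prey = 64 at step 12

Answer: 64 12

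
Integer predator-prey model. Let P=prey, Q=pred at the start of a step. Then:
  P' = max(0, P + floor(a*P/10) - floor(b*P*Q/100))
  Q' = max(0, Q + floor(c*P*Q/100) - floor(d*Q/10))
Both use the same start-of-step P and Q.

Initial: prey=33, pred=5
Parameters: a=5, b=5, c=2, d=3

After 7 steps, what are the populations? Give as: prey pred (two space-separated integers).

Answer: 0 21

Derivation:
Step 1: prey: 33+16-8=41; pred: 5+3-1=7
Step 2: prey: 41+20-14=47; pred: 7+5-2=10
Step 3: prey: 47+23-23=47; pred: 10+9-3=16
Step 4: prey: 47+23-37=33; pred: 16+15-4=27
Step 5: prey: 33+16-44=5; pred: 27+17-8=36
Step 6: prey: 5+2-9=0; pred: 36+3-10=29
Step 7: prey: 0+0-0=0; pred: 29+0-8=21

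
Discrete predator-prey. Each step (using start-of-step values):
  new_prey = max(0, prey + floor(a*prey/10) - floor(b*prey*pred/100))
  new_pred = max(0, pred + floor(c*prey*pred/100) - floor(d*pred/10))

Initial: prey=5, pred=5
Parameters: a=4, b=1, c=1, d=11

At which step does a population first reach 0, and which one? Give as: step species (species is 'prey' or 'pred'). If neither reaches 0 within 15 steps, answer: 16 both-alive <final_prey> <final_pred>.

Step 1: prey: 5+2-0=7; pred: 5+0-5=0
First extinction: pred at step 1

Answer: 1 pred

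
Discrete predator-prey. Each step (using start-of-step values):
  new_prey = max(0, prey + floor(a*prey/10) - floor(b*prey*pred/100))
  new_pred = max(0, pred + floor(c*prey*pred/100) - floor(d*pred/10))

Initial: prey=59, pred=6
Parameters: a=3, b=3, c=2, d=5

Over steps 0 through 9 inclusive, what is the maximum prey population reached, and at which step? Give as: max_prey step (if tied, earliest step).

Step 1: prey: 59+17-10=66; pred: 6+7-3=10
Step 2: prey: 66+19-19=66; pred: 10+13-5=18
Step 3: prey: 66+19-35=50; pred: 18+23-9=32
Step 4: prey: 50+15-48=17; pred: 32+32-16=48
Step 5: prey: 17+5-24=0; pred: 48+16-24=40
Step 6: prey: 0+0-0=0; pred: 40+0-20=20
Step 7: prey: 0+0-0=0; pred: 20+0-10=10
Step 8: prey: 0+0-0=0; pred: 10+0-5=5
Step 9: prey: 0+0-0=0; pred: 5+0-2=3
Max prey = 66 at step 1

Answer: 66 1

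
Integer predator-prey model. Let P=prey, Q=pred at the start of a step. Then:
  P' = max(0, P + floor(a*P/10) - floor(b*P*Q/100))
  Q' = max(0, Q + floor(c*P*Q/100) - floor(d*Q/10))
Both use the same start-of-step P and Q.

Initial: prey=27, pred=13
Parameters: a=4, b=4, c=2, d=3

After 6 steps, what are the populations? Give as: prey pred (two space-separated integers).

Answer: 3 12

Derivation:
Step 1: prey: 27+10-14=23; pred: 13+7-3=17
Step 2: prey: 23+9-15=17; pred: 17+7-5=19
Step 3: prey: 17+6-12=11; pred: 19+6-5=20
Step 4: prey: 11+4-8=7; pred: 20+4-6=18
Step 5: prey: 7+2-5=4; pred: 18+2-5=15
Step 6: prey: 4+1-2=3; pred: 15+1-4=12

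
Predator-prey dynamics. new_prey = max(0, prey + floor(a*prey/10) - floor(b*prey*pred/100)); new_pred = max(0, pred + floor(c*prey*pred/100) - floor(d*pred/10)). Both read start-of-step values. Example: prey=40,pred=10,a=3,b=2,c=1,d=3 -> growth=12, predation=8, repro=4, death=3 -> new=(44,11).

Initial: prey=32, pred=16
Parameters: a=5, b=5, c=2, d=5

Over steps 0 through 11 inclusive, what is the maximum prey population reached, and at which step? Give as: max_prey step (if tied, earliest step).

Answer: 61 11

Derivation:
Step 1: prey: 32+16-25=23; pred: 16+10-8=18
Step 2: prey: 23+11-20=14; pred: 18+8-9=17
Step 3: prey: 14+7-11=10; pred: 17+4-8=13
Step 4: prey: 10+5-6=9; pred: 13+2-6=9
Step 5: prey: 9+4-4=9; pred: 9+1-4=6
Step 6: prey: 9+4-2=11; pred: 6+1-3=4
Step 7: prey: 11+5-2=14; pred: 4+0-2=2
Step 8: prey: 14+7-1=20; pred: 2+0-1=1
Step 9: prey: 20+10-1=29; pred: 1+0-0=1
Step 10: prey: 29+14-1=42; pred: 1+0-0=1
Step 11: prey: 42+21-2=61; pred: 1+0-0=1
Max prey = 61 at step 11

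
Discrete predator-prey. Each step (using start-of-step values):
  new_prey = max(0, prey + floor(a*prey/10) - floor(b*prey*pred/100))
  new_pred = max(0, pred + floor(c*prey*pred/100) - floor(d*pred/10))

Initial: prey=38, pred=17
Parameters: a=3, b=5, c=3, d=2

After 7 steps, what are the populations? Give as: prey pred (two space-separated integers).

Step 1: prey: 38+11-32=17; pred: 17+19-3=33
Step 2: prey: 17+5-28=0; pred: 33+16-6=43
Step 3: prey: 0+0-0=0; pred: 43+0-8=35
Step 4: prey: 0+0-0=0; pred: 35+0-7=28
Step 5: prey: 0+0-0=0; pred: 28+0-5=23
Step 6: prey: 0+0-0=0; pred: 23+0-4=19
Step 7: prey: 0+0-0=0; pred: 19+0-3=16

Answer: 0 16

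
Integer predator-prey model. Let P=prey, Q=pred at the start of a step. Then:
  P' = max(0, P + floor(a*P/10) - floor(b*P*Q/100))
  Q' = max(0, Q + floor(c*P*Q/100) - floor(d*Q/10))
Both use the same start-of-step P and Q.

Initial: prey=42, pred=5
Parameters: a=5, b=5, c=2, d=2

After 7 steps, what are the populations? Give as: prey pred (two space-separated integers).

Step 1: prey: 42+21-10=53; pred: 5+4-1=8
Step 2: prey: 53+26-21=58; pred: 8+8-1=15
Step 3: prey: 58+29-43=44; pred: 15+17-3=29
Step 4: prey: 44+22-63=3; pred: 29+25-5=49
Step 5: prey: 3+1-7=0; pred: 49+2-9=42
Step 6: prey: 0+0-0=0; pred: 42+0-8=34
Step 7: prey: 0+0-0=0; pred: 34+0-6=28

Answer: 0 28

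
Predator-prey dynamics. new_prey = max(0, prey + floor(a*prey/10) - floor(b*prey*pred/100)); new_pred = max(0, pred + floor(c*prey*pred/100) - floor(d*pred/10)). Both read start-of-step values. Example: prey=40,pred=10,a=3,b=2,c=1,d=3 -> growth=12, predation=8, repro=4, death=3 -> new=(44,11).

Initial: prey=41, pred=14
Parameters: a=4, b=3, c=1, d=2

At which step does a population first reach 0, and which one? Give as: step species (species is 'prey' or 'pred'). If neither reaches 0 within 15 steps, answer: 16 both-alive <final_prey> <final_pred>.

Step 1: prey: 41+16-17=40; pred: 14+5-2=17
Step 2: prey: 40+16-20=36; pred: 17+6-3=20
Step 3: prey: 36+14-21=29; pred: 20+7-4=23
Step 4: prey: 29+11-20=20; pred: 23+6-4=25
Step 5: prey: 20+8-15=13; pred: 25+5-5=25
Step 6: prey: 13+5-9=9; pred: 25+3-5=23
Step 7: prey: 9+3-6=6; pred: 23+2-4=21
Step 8: prey: 6+2-3=5; pred: 21+1-4=18
Step 9: prey: 5+2-2=5; pred: 18+0-3=15
Step 10: prey: 5+2-2=5; pred: 15+0-3=12
Step 11: prey: 5+2-1=6; pred: 12+0-2=10
Step 12: prey: 6+2-1=7; pred: 10+0-2=8
Step 13: prey: 7+2-1=8; pred: 8+0-1=7
Step 14: prey: 8+3-1=10; pred: 7+0-1=6
Step 15: prey: 10+4-1=13; pred: 6+0-1=5
No extinction within 15 steps

Answer: 16 both-alive 13 5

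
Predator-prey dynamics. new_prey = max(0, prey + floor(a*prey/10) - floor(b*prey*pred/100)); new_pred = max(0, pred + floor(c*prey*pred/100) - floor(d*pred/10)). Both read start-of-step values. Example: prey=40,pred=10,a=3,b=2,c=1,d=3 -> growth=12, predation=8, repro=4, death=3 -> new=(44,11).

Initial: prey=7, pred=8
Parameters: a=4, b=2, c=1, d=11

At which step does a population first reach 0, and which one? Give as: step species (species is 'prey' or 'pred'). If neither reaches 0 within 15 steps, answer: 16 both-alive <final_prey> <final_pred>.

Answer: 1 pred

Derivation:
Step 1: prey: 7+2-1=8; pred: 8+0-8=0
First extinction: pred at step 1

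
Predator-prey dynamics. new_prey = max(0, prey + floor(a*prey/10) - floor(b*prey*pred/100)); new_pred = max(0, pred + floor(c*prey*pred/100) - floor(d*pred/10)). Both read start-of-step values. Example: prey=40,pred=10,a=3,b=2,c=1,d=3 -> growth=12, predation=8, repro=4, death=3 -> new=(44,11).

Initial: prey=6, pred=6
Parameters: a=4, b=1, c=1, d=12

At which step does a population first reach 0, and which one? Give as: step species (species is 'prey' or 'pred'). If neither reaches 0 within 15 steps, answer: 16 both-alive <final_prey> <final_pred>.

Step 1: prey: 6+2-0=8; pred: 6+0-7=0
First extinction: pred at step 1

Answer: 1 pred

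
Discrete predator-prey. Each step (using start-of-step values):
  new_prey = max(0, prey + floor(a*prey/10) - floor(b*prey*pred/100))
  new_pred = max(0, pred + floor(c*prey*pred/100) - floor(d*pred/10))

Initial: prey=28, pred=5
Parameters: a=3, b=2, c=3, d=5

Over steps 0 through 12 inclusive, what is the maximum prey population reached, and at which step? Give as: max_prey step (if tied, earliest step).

Step 1: prey: 28+8-2=34; pred: 5+4-2=7
Step 2: prey: 34+10-4=40; pred: 7+7-3=11
Step 3: prey: 40+12-8=44; pred: 11+13-5=19
Step 4: prey: 44+13-16=41; pred: 19+25-9=35
Step 5: prey: 41+12-28=25; pred: 35+43-17=61
Step 6: prey: 25+7-30=2; pred: 61+45-30=76
Step 7: prey: 2+0-3=0; pred: 76+4-38=42
Step 8: prey: 0+0-0=0; pred: 42+0-21=21
Step 9: prey: 0+0-0=0; pred: 21+0-10=11
Step 10: prey: 0+0-0=0; pred: 11+0-5=6
Step 11: prey: 0+0-0=0; pred: 6+0-3=3
Step 12: prey: 0+0-0=0; pred: 3+0-1=2
Max prey = 44 at step 3

Answer: 44 3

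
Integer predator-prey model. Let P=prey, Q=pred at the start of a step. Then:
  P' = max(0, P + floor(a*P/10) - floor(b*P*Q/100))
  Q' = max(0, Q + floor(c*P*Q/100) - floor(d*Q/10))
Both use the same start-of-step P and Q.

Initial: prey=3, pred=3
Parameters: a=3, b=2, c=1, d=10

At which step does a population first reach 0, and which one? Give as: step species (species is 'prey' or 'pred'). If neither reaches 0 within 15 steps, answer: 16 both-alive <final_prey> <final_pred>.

Step 1: prey: 3+0-0=3; pred: 3+0-3=0
First extinction: pred at step 1

Answer: 1 pred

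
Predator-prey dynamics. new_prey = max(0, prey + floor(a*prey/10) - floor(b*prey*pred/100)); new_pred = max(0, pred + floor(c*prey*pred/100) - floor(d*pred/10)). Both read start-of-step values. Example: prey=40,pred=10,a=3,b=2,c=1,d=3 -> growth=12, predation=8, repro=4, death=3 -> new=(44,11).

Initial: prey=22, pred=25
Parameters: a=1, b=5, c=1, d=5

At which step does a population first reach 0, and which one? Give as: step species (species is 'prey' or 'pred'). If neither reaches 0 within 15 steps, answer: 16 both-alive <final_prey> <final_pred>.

Step 1: prey: 22+2-27=0; pred: 25+5-12=18
First extinction: prey at step 1

Answer: 1 prey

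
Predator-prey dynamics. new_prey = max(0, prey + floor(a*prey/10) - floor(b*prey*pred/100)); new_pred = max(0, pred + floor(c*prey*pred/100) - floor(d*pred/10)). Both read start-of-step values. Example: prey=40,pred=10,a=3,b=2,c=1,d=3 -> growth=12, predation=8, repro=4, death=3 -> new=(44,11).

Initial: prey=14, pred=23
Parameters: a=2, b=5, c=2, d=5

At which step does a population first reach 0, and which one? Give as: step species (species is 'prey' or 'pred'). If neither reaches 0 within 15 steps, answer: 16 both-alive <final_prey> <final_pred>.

Step 1: prey: 14+2-16=0; pred: 23+6-11=18
First extinction: prey at step 1

Answer: 1 prey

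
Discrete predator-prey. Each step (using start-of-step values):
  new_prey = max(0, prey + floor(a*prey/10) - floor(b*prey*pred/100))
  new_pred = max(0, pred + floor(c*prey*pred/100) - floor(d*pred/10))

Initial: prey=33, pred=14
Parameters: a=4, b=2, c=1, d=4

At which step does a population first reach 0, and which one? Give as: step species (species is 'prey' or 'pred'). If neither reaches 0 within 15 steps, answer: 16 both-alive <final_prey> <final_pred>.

Answer: 16 both-alive 11 10

Derivation:
Step 1: prey: 33+13-9=37; pred: 14+4-5=13
Step 2: prey: 37+14-9=42; pred: 13+4-5=12
Step 3: prey: 42+16-10=48; pred: 12+5-4=13
Step 4: prey: 48+19-12=55; pred: 13+6-5=14
Step 5: prey: 55+22-15=62; pred: 14+7-5=16
Step 6: prey: 62+24-19=67; pred: 16+9-6=19
Step 7: prey: 67+26-25=68; pred: 19+12-7=24
Step 8: prey: 68+27-32=63; pred: 24+16-9=31
Step 9: prey: 63+25-39=49; pred: 31+19-12=38
Step 10: prey: 49+19-37=31; pred: 38+18-15=41
Step 11: prey: 31+12-25=18; pred: 41+12-16=37
Step 12: prey: 18+7-13=12; pred: 37+6-14=29
Step 13: prey: 12+4-6=10; pred: 29+3-11=21
Step 14: prey: 10+4-4=10; pred: 21+2-8=15
Step 15: prey: 10+4-3=11; pred: 15+1-6=10
No extinction within 15 steps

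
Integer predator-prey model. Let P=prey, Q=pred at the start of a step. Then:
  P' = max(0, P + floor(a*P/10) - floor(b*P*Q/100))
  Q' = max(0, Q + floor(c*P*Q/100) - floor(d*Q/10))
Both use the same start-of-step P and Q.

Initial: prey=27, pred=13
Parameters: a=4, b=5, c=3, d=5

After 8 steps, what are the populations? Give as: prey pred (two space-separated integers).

Answer: 7 1

Derivation:
Step 1: prey: 27+10-17=20; pred: 13+10-6=17
Step 2: prey: 20+8-17=11; pred: 17+10-8=19
Step 3: prey: 11+4-10=5; pred: 19+6-9=16
Step 4: prey: 5+2-4=3; pred: 16+2-8=10
Step 5: prey: 3+1-1=3; pred: 10+0-5=5
Step 6: prey: 3+1-0=4; pred: 5+0-2=3
Step 7: prey: 4+1-0=5; pred: 3+0-1=2
Step 8: prey: 5+2-0=7; pred: 2+0-1=1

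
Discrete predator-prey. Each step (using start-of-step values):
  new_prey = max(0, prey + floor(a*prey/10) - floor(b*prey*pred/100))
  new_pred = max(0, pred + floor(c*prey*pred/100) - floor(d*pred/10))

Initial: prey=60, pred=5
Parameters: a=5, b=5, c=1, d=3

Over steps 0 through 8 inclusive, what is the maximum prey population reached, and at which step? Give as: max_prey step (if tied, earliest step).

Answer: 86 2

Derivation:
Step 1: prey: 60+30-15=75; pred: 5+3-1=7
Step 2: prey: 75+37-26=86; pred: 7+5-2=10
Step 3: prey: 86+43-43=86; pred: 10+8-3=15
Step 4: prey: 86+43-64=65; pred: 15+12-4=23
Step 5: prey: 65+32-74=23; pred: 23+14-6=31
Step 6: prey: 23+11-35=0; pred: 31+7-9=29
Step 7: prey: 0+0-0=0; pred: 29+0-8=21
Step 8: prey: 0+0-0=0; pred: 21+0-6=15
Max prey = 86 at step 2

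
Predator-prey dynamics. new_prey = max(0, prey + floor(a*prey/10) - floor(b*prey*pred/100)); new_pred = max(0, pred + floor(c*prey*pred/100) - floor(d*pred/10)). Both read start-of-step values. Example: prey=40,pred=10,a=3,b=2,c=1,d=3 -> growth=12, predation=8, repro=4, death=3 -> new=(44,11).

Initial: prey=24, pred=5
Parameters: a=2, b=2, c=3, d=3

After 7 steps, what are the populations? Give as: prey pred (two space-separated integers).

Step 1: prey: 24+4-2=26; pred: 5+3-1=7
Step 2: prey: 26+5-3=28; pred: 7+5-2=10
Step 3: prey: 28+5-5=28; pred: 10+8-3=15
Step 4: prey: 28+5-8=25; pred: 15+12-4=23
Step 5: prey: 25+5-11=19; pred: 23+17-6=34
Step 6: prey: 19+3-12=10; pred: 34+19-10=43
Step 7: prey: 10+2-8=4; pred: 43+12-12=43

Answer: 4 43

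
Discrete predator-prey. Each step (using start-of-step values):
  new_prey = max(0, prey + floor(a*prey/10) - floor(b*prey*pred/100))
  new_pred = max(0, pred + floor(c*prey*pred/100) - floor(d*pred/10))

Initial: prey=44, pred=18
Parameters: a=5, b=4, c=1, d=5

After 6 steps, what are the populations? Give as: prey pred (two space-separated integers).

Step 1: prey: 44+22-31=35; pred: 18+7-9=16
Step 2: prey: 35+17-22=30; pred: 16+5-8=13
Step 3: prey: 30+15-15=30; pred: 13+3-6=10
Step 4: prey: 30+15-12=33; pred: 10+3-5=8
Step 5: prey: 33+16-10=39; pred: 8+2-4=6
Step 6: prey: 39+19-9=49; pred: 6+2-3=5

Answer: 49 5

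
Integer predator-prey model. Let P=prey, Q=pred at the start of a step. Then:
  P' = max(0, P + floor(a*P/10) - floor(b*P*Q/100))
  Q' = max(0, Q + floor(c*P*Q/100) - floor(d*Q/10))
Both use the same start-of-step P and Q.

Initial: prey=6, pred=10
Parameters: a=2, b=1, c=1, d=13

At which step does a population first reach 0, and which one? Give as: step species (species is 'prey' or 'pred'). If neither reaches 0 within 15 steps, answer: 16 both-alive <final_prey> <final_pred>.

Step 1: prey: 6+1-0=7; pred: 10+0-13=0
First extinction: pred at step 1

Answer: 1 pred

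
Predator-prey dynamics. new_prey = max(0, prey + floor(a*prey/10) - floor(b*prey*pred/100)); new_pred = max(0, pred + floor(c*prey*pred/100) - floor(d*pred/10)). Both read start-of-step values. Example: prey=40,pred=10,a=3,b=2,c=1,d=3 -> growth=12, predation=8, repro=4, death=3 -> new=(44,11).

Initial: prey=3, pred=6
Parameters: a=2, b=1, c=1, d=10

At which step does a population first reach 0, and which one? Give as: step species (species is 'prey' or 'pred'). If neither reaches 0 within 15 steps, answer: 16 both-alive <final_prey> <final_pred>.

Answer: 1 pred

Derivation:
Step 1: prey: 3+0-0=3; pred: 6+0-6=0
First extinction: pred at step 1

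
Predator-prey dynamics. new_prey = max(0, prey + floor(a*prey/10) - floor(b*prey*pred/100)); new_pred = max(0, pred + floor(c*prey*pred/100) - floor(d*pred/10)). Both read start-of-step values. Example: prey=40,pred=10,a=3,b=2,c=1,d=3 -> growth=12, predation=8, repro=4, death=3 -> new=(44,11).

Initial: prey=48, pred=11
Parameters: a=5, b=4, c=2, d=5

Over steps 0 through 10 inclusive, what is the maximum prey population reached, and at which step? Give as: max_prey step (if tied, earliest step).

Answer: 51 1

Derivation:
Step 1: prey: 48+24-21=51; pred: 11+10-5=16
Step 2: prey: 51+25-32=44; pred: 16+16-8=24
Step 3: prey: 44+22-42=24; pred: 24+21-12=33
Step 4: prey: 24+12-31=5; pred: 33+15-16=32
Step 5: prey: 5+2-6=1; pred: 32+3-16=19
Step 6: prey: 1+0-0=1; pred: 19+0-9=10
Step 7: prey: 1+0-0=1; pred: 10+0-5=5
Step 8: prey: 1+0-0=1; pred: 5+0-2=3
Step 9: prey: 1+0-0=1; pred: 3+0-1=2
Step 10: prey: 1+0-0=1; pred: 2+0-1=1
Max prey = 51 at step 1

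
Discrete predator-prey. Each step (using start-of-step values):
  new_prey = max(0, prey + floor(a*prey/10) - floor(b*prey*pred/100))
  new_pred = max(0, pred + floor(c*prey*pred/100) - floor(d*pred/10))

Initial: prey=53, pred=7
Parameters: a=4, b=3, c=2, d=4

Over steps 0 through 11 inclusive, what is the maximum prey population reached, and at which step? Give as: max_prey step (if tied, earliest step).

Answer: 66 2

Derivation:
Step 1: prey: 53+21-11=63; pred: 7+7-2=12
Step 2: prey: 63+25-22=66; pred: 12+15-4=23
Step 3: prey: 66+26-45=47; pred: 23+30-9=44
Step 4: prey: 47+18-62=3; pred: 44+41-17=68
Step 5: prey: 3+1-6=0; pred: 68+4-27=45
Step 6: prey: 0+0-0=0; pred: 45+0-18=27
Step 7: prey: 0+0-0=0; pred: 27+0-10=17
Step 8: prey: 0+0-0=0; pred: 17+0-6=11
Step 9: prey: 0+0-0=0; pred: 11+0-4=7
Step 10: prey: 0+0-0=0; pred: 7+0-2=5
Step 11: prey: 0+0-0=0; pred: 5+0-2=3
Max prey = 66 at step 2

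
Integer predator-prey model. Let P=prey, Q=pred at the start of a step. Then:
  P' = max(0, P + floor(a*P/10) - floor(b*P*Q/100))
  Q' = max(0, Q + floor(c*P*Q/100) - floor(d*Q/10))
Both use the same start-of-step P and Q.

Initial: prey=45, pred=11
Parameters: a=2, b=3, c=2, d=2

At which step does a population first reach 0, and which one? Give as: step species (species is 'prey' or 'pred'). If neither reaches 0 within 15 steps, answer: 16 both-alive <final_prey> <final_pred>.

Answer: 4 prey

Derivation:
Step 1: prey: 45+9-14=40; pred: 11+9-2=18
Step 2: prey: 40+8-21=27; pred: 18+14-3=29
Step 3: prey: 27+5-23=9; pred: 29+15-5=39
Step 4: prey: 9+1-10=0; pred: 39+7-7=39
First extinction: prey at step 4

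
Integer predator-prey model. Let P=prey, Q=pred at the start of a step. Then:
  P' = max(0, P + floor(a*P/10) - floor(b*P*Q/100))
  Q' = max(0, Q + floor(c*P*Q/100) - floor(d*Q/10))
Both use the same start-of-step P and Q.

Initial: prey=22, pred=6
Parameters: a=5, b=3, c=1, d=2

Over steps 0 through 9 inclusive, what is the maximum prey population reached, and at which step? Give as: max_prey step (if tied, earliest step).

Answer: 91 6

Derivation:
Step 1: prey: 22+11-3=30; pred: 6+1-1=6
Step 2: prey: 30+15-5=40; pred: 6+1-1=6
Step 3: prey: 40+20-7=53; pred: 6+2-1=7
Step 4: prey: 53+26-11=68; pred: 7+3-1=9
Step 5: prey: 68+34-18=84; pred: 9+6-1=14
Step 6: prey: 84+42-35=91; pred: 14+11-2=23
Step 7: prey: 91+45-62=74; pred: 23+20-4=39
Step 8: prey: 74+37-86=25; pred: 39+28-7=60
Step 9: prey: 25+12-45=0; pred: 60+15-12=63
Max prey = 91 at step 6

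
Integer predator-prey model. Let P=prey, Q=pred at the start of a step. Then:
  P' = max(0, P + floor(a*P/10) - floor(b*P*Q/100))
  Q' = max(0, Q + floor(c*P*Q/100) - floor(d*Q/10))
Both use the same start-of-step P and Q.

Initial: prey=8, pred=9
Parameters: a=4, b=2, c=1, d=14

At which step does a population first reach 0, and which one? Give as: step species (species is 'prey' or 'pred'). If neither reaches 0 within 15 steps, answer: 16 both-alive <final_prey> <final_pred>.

Step 1: prey: 8+3-1=10; pred: 9+0-12=0
First extinction: pred at step 1

Answer: 1 pred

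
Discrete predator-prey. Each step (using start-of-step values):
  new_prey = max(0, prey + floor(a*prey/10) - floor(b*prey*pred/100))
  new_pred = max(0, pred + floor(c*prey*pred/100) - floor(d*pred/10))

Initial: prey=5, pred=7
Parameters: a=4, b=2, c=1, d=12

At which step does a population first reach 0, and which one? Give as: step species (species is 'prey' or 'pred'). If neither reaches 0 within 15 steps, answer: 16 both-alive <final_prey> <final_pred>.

Answer: 1 pred

Derivation:
Step 1: prey: 5+2-0=7; pred: 7+0-8=0
First extinction: pred at step 1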